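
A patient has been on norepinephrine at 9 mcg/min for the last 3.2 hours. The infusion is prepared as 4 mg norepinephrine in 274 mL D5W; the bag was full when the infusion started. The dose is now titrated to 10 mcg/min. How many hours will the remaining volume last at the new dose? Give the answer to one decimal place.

Initial rate:
9 mcg/min × 60 min/hr = 540 mcg/hr
Concentration = 4 mg ÷ 274 mL = 0.01459854 mg/mL = 14.59854 mcg/mL
Rate = 540 mcg/hr ÷ 14.59854 mcg/mL = 36.99 mL/hr
Volume infused so far = 36.99 mL/hr × 3.2 hr = 118.368 mL
Volume remaining = 274 − 118.368 = 155.632 mL
New rate:
10 mcg/min × 60 min/hr = 600 mcg/hr
Rate = 600 mcg/hr ÷ 14.59854 mcg/mL = 41.1 mL/hr
Time remaining = 155.632 mL ÷ 41.1 mL/hr = 3.786667 hr

3.8 hours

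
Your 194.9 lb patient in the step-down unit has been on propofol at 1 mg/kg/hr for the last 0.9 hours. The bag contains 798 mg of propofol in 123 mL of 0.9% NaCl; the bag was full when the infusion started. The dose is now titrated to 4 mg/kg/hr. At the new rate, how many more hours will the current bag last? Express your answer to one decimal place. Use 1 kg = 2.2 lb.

Initial rate:
Weight = 194.9 lb ÷ 2.2 lb/kg = 88.59091 kg
Dose = 1 mg/kg/hr × 88.59091 kg = 88.59091 mg/hr
Concentration = 798 mg ÷ 123 mL = 6.487805 mg/mL
Rate = 88.59091 mg/hr ÷ 6.487805 mg/mL = 13.65499 mL/hr
Volume infused so far = 13.65499 mL/hr × 0.9 hr = 12.28949 mL
Volume remaining = 123 − 12.28949 = 110.7105 mL
New rate:
Dose = 4 mg/kg/hr × 88.59091 kg = 354.3636 mg/hr
Rate = 354.3636 mg/hr ÷ 6.487805 mg/mL = 54.61996 mL/hr
Time remaining = 110.7105 mL ÷ 54.61996 mL/hr = 2.026924 hr

2.0 hours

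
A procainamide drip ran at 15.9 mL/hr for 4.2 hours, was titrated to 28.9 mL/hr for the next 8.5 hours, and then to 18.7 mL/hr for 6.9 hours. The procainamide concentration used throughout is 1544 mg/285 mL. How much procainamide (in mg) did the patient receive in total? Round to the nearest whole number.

Concentration = 1544 mg ÷ 285 mL = 5.417544 mg/mL
Stage 1: 15.9 mL/hr × 4.2 hr = 66.78 mL → 66.78 mL × 5.417544 mg/mL = 361.7836 mg
Stage 2: 28.9 mL/hr × 8.5 hr = 245.65 mL → 245.65 mL × 5.417544 mg/mL = 1330.82 mg
Stage 3: 18.7 mL/hr × 6.9 hr = 129.03 mL → 129.03 mL × 5.417544 mg/mL = 699.0257 mg
Total = 361.7836 + 1330.82 + 699.0257 = 2391.629 mg

2392 mg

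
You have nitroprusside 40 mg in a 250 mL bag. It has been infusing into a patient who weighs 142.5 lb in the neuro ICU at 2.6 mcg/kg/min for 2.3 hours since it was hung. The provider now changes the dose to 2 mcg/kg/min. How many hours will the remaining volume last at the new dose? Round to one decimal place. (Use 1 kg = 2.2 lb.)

2.2 hours

Initial rate:
Weight = 142.5 lb ÷ 2.2 lb/kg = 64.77273 kg
Dose = 2.6 mcg/kg/min × 64.77273 kg = 168.4091 mcg/min
168.4091 mcg/min × 60 min/hr = 10104.55 mcg/hr
Concentration = 40 mg ÷ 250 mL = 0.16 mg/mL = 160 mcg/mL
Rate = 10104.55 mcg/hr ÷ 160 mcg/mL = 63.15341 mL/hr
Volume infused so far = 63.15341 mL/hr × 2.3 hr = 145.2528 mL
Volume remaining = 250 − 145.2528 = 104.7472 mL
New rate:
Dose = 2 mcg/kg/min × 64.77273 kg = 129.5455 mcg/min
129.5455 mcg/min × 60 min/hr = 7772.727 mcg/hr
Rate = 7772.727 mcg/hr ÷ 160 mcg/mL = 48.57955 mL/hr
Time remaining = 104.7472 mL ÷ 48.57955 mL/hr = 2.156199 hr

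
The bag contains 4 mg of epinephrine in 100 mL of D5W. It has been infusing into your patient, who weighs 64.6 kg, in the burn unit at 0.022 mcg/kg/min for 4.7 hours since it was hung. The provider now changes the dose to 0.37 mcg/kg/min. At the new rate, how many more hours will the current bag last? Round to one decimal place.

Initial rate:
Dose = 0.022 mcg/kg/min × 64.6 kg = 1.4212 mcg/min
1.4212 mcg/min × 60 min/hr = 85.272 mcg/hr
Concentration = 4 mg ÷ 100 mL = 0.04 mg/mL = 40 mcg/mL
Rate = 85.272 mcg/hr ÷ 40 mcg/mL = 2.1318 mL/hr
Volume infused so far = 2.1318 mL/hr × 4.7 hr = 10.01946 mL
Volume remaining = 100 − 10.01946 = 89.98054 mL
New rate:
Dose = 0.37 mcg/kg/min × 64.6 kg = 23.902 mcg/min
23.902 mcg/min × 60 min/hr = 1434.12 mcg/hr
Rate = 1434.12 mcg/hr ÷ 40 mcg/mL = 35.853 mL/hr
Time remaining = 89.98054 mL ÷ 35.853 mL/hr = 2.509707 hr

2.5 hours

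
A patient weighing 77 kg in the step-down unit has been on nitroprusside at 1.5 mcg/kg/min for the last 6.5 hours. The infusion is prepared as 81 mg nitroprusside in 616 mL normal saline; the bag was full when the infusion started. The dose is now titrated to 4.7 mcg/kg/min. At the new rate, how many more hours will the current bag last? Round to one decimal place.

1.7 hours

Initial rate:
Dose = 1.5 mcg/kg/min × 77 kg = 115.5 mcg/min
115.5 mcg/min × 60 min/hr = 6930 mcg/hr
Concentration = 81 mg ÷ 616 mL = 0.1314935 mg/mL = 131.4935 mcg/mL
Rate = 6930 mcg/hr ÷ 131.4935 mcg/mL = 52.70222 mL/hr
Volume infused so far = 52.70222 mL/hr × 6.5 hr = 342.5644 mL
Volume remaining = 616 − 342.5644 = 273.4356 mL
New rate:
Dose = 4.7 mcg/kg/min × 77 kg = 361.9 mcg/min
361.9 mcg/min × 60 min/hr = 21714 mcg/hr
Rate = 21714 mcg/hr ÷ 131.4935 mcg/mL = 165.1336 mL/hr
Time remaining = 273.4356 mL ÷ 165.1336 mL/hr = 1.655844 hr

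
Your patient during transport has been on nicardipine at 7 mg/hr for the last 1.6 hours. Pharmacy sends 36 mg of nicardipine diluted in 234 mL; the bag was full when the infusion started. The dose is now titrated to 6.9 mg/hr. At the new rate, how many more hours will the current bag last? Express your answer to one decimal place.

3.6 hours

Initial rate:
Concentration = 36 mg ÷ 234 mL = 0.1538462 mg/mL
Rate = 7 mg/hr ÷ 0.1538462 mg/mL = 45.5 mL/hr
Volume infused so far = 45.5 mL/hr × 1.6 hr = 72.8 mL
Volume remaining = 234 − 72.8 = 161.2 mL
New rate:
Rate = 6.9 mg/hr ÷ 0.1538462 mg/mL = 44.85 mL/hr
Time remaining = 161.2 mL ÷ 44.85 mL/hr = 3.594203 hr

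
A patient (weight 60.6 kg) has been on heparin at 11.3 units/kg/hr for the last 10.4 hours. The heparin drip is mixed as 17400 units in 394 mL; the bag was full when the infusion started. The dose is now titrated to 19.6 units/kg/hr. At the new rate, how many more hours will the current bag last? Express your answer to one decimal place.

8.7 hours

Initial rate:
Dose = 11.3 units/kg/hr × 60.6 kg = 684.78 units/hr
Concentration = 17400 units ÷ 394 mL = 44.16244 units/mL
Rate = 684.78 units/hr ÷ 44.16244 units/mL = 15.50594 mL/hr
Volume infused so far = 15.50594 mL/hr × 10.4 hr = 161.2618 mL
Volume remaining = 394 − 161.2618 = 232.7382 mL
New rate:
Dose = 19.6 units/kg/hr × 60.6 kg = 1187.76 units/hr
Rate = 1187.76 units/hr ÷ 44.16244 units/mL = 26.89526 mL/hr
Time remaining = 232.7382 mL ÷ 26.89526 mL/hr = 8.653506 hr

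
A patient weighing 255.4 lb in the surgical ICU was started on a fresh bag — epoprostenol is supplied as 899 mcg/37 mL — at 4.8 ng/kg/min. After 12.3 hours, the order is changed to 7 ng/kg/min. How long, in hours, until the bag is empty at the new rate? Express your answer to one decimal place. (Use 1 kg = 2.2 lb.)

Initial rate:
Weight = 255.4 lb ÷ 2.2 lb/kg = 116.0909 kg
Dose = 4.8 ng/kg/min × 116.0909 kg = 557.2364 ng/min
557.2364 ng/min × 60 min/hr = 33434.18 ng/hr
Concentration = 899 mcg ÷ 37 mL = 24.2973 mcg/mL = 24297.3 ng/mL
Rate = 33434.18 ng/hr ÷ 24297.3 ng/mL = 1.376045 mL/hr
Volume infused so far = 1.376045 mL/hr × 12.3 hr = 16.92536 mL
Volume remaining = 37 − 16.92536 = 20.07464 mL
New rate:
Dose = 7 ng/kg/min × 116.0909 kg = 812.6364 ng/min
812.6364 ng/min × 60 min/hr = 48758.18 ng/hr
Rate = 48758.18 ng/hr ÷ 24297.3 ng/mL = 2.006733 mL/hr
Time remaining = 20.07464 mL ÷ 2.006733 mL/hr = 10.00365 hr

10.0 hours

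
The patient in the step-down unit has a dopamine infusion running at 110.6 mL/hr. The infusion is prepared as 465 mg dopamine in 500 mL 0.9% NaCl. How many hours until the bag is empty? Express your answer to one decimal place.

4.5 hours

Duration = 500 mL ÷ 110.6 mL/hr = 4.520796 hr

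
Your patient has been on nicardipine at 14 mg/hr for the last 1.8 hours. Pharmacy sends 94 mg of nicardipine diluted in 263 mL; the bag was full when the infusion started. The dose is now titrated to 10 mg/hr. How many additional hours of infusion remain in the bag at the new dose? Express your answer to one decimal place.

Initial rate:
Concentration = 94 mg ÷ 263 mL = 0.3574144 mg/mL
Rate = 14 mg/hr ÷ 0.3574144 mg/mL = 39.17021 mL/hr
Volume infused so far = 39.17021 mL/hr × 1.8 hr = 70.50638 mL
Volume remaining = 263 − 70.50638 = 192.4936 mL
New rate:
Rate = 10 mg/hr ÷ 0.3574144 mg/mL = 27.97872 mL/hr
Time remaining = 192.4936 mL ÷ 27.97872 mL/hr = 6.88 hr

6.9 hours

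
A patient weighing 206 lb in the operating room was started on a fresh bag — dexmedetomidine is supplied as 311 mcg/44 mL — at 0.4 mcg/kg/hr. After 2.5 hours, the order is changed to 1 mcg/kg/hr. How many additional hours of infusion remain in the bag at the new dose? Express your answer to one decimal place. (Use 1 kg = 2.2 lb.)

2.3 hours

Initial rate:
Weight = 206 lb ÷ 2.2 lb/kg = 93.63636 kg
Dose = 0.4 mcg/kg/hr × 93.63636 kg = 37.45455 mcg/hr
Concentration = 311 mcg ÷ 44 mL = 7.068182 mcg/mL
Rate = 37.45455 mcg/hr ÷ 7.068182 mcg/mL = 5.299035 mL/hr
Volume infused so far = 5.299035 mL/hr × 2.5 hr = 13.24759 mL
Volume remaining = 44 − 13.24759 = 30.75241 mL
New rate:
Dose = 1 mcg/kg/hr × 93.63636 kg = 93.63636 mcg/hr
Rate = 93.63636 mcg/hr ÷ 7.068182 mcg/mL = 13.24759 mL/hr
Time remaining = 30.75241 mL ÷ 13.24759 mL/hr = 2.321359 hr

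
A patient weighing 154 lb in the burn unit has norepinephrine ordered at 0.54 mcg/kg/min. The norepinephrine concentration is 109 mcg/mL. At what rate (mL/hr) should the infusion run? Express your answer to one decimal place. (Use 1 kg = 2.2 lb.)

20.8 mL/hr

Weight = 154 lb ÷ 2.2 lb/kg = 70 kg
Dose = 0.54 mcg/kg/min × 70 kg = 37.8 mcg/min
37.8 mcg/min × 60 min/hr = 2268 mcg/hr
Rate = 2268 mcg/hr ÷ 109 mcg/mL = 20.80734 mL/hr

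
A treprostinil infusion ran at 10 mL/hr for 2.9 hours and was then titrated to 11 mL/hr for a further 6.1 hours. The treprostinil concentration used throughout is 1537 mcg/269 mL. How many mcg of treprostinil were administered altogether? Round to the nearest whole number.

549 mcg

Concentration = 1537 mcg ÷ 269 mL = 5.713755 mcg/mL
Stage 1: 10 mL/hr × 2.9 hr = 29 mL → 29 mL × 5.713755 mcg/mL = 165.6989 mcg
Stage 2: 11 mL/hr × 6.1 hr = 67.1 mL → 67.1 mL × 5.713755 mcg/mL = 383.3929 mcg
Total = 165.6989 + 383.3929 = 549.0918 mcg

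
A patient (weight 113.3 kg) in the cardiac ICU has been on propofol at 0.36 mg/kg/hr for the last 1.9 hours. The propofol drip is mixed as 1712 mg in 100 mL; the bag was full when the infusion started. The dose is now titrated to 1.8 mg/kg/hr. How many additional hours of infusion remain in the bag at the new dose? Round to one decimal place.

Initial rate:
Dose = 0.36 mg/kg/hr × 113.3 kg = 40.788 mg/hr
Concentration = 1712 mg ÷ 100 mL = 17.12 mg/mL
Rate = 40.788 mg/hr ÷ 17.12 mg/mL = 2.382477 mL/hr
Volume infused so far = 2.382477 mL/hr × 1.9 hr = 4.526706 mL
Volume remaining = 100 − 4.526706 = 95.47329 mL
New rate:
Dose = 1.8 mg/kg/hr × 113.3 kg = 203.94 mg/hr
Rate = 203.94 mg/hr ÷ 17.12 mg/mL = 11.91238 mL/hr
Time remaining = 95.47329 mL ÷ 11.91238 mL/hr = 8.014626 hr

8.0 hours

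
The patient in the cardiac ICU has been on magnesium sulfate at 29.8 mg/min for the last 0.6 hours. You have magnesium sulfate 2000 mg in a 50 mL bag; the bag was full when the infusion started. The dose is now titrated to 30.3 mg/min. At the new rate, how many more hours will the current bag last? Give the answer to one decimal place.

Initial rate:
29.8 mg/min × 60 min/hr = 1788 mg/hr
Concentration = 2000 mg ÷ 50 mL = 40 mg/mL
Rate = 1788 mg/hr ÷ 40 mg/mL = 44.7 mL/hr
Volume infused so far = 44.7 mL/hr × 0.6 hr = 26.82 mL
Volume remaining = 50 − 26.82 = 23.18 mL
New rate:
30.3 mg/min × 60 min/hr = 1818 mg/hr
Rate = 1818 mg/hr ÷ 40 mg/mL = 45.45 mL/hr
Time remaining = 23.18 mL ÷ 45.45 mL/hr = 0.510011 hr

0.5 hours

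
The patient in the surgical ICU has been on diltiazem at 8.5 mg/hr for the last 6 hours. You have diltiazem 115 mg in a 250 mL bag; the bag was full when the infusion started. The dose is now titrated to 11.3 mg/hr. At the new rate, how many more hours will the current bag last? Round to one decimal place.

5.7 hours

Initial rate:
Concentration = 115 mg ÷ 250 mL = 0.46 mg/mL
Rate = 8.5 mg/hr ÷ 0.46 mg/mL = 18.47826 mL/hr
Volume infused so far = 18.47826 mL/hr × 6 hr = 110.8696 mL
Volume remaining = 250 − 110.8696 = 139.1304 mL
New rate:
Rate = 11.3 mg/hr ÷ 0.46 mg/mL = 24.56522 mL/hr
Time remaining = 139.1304 mL ÷ 24.56522 mL/hr = 5.663717 hr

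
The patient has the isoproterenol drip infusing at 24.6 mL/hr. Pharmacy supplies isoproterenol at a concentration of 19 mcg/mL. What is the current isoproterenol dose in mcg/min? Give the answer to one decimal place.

Drug rate = 24.6 mL/hr × 19 mcg/mL = 467.4 mcg/hr
467.4 mcg/hr ÷ 60 min/hr = 7.79 mcg/min

7.8 mcg/min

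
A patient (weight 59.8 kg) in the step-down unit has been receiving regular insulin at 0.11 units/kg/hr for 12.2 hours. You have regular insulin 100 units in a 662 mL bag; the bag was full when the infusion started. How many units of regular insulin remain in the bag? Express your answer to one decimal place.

19.7 units

Dose = 0.11 units/kg/hr × 59.8 kg = 6.578 units/hr
Concentration = 100 units ÷ 662 mL = 0.1510574 units/mL
Rate = 6.578 units/hr ÷ 0.1510574 units/mL = 43.54636 mL/hr
Volume infused = 43.54636 mL/hr × 12.2 hr = 531.2656 mL
Volume remaining = 662 − 531.2656 = 130.7344 mL
Drug remaining = 130.7344 mL × 0.1510574 units/mL = 19.7484 units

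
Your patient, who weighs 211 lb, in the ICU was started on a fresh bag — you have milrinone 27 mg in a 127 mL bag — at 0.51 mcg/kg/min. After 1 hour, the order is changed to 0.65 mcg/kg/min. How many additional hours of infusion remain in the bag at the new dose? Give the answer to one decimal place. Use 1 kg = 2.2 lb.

Initial rate:
Weight = 211 lb ÷ 2.2 lb/kg = 95.90909 kg
Dose = 0.51 mcg/kg/min × 95.90909 kg = 48.91364 mcg/min
48.91364 mcg/min × 60 min/hr = 2934.818 mcg/hr
Concentration = 27 mg ÷ 127 mL = 0.2125984 mg/mL = 212.5984 mcg/mL
Rate = 2934.818 mcg/hr ÷ 212.5984 mcg/mL = 13.80452 mL/hr
Volume infused so far = 13.80452 mL/hr × 1 hr = 13.80452 mL
Volume remaining = 127 − 13.80452 = 113.1955 mL
New rate:
Dose = 0.65 mcg/kg/min × 95.90909 kg = 62.34091 mcg/min
62.34091 mcg/min × 60 min/hr = 3740.455 mcg/hr
Rate = 3740.455 mcg/hr ÷ 212.5984 mcg/mL = 17.59399 mL/hr
Time remaining = 113.1955 mL ÷ 17.59399 mL/hr = 6.433759 hr

6.4 hours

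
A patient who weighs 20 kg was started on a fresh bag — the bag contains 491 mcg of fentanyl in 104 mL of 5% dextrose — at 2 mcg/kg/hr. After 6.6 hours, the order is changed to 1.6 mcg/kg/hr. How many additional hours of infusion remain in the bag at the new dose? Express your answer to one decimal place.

Initial rate:
Dose = 2 mcg/kg/hr × 20 kg = 40 mcg/hr
Concentration = 491 mcg ÷ 104 mL = 4.721154 mcg/mL
Rate = 40 mcg/hr ÷ 4.721154 mcg/mL = 8.472505 mL/hr
Volume infused so far = 8.472505 mL/hr × 6.6 hr = 55.91853 mL
Volume remaining = 104 − 55.91853 = 48.08147 mL
New rate:
Dose = 1.6 mcg/kg/hr × 20 kg = 32 mcg/hr
Rate = 32 mcg/hr ÷ 4.721154 mcg/mL = 6.778004 mL/hr
Time remaining = 48.08147 mL ÷ 6.778004 mL/hr = 7.09375 hr

7.1 hours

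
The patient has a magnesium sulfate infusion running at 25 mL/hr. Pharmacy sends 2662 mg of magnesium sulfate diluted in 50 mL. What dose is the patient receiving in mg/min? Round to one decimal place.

22.2 mg/min

Concentration = 2662 mg ÷ 50 mL = 53.24 mg/mL
Drug rate = 25 mL/hr × 53.24 mg/mL = 1331 mg/hr
1331 mg/hr ÷ 60 min/hr = 22.18333 mg/min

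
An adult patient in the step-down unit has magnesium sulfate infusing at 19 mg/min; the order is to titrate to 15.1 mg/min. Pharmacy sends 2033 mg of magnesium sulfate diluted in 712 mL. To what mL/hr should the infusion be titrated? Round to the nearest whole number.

317 mL/hr

15.1 mg/min × 60 min/hr = 906 mg/hr
Concentration = 2033 mg ÷ 712 mL = 2.855337 mg/mL
Rate = 906 mg/hr ÷ 2.855337 mg/mL = 317.3005 mL/hr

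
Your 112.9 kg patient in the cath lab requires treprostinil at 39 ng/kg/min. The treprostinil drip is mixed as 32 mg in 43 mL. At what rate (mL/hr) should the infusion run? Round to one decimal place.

Dose = 39 ng/kg/min × 112.9 kg = 4403.1 ng/min
4403.1 ng/min × 60 min/hr = 264186 ng/hr
Concentration = 32 mg ÷ 43 mL = 0.744186 mg/mL = 744186 ng/mL
Rate = 264186 ng/hr ÷ 744186 ng/mL = 0.3549999 mL/hr

0.4 mL/hr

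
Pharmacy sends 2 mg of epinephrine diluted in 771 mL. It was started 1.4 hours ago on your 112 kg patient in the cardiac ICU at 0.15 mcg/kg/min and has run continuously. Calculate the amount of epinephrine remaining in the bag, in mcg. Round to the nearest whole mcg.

Dose = 0.15 mcg/kg/min × 112 kg = 16.8 mcg/min
16.8 mcg/min × 60 min/hr = 1008 mcg/hr
Concentration = 2 mg ÷ 771 mL = 0.002594034 mg/mL = 2.594034 mcg/mL
Rate = 1008 mcg/hr ÷ 2.594034 mcg/mL = 388.584 mL/hr
Volume infused = 388.584 mL/hr × 1.4 hr = 544.0176 mL
Volume remaining = 771 − 544.0176 = 226.9824 mL
Drug remaining = 226.9824 mL × 2.594034 mcg/mL = 588.8 mcg

589 mcg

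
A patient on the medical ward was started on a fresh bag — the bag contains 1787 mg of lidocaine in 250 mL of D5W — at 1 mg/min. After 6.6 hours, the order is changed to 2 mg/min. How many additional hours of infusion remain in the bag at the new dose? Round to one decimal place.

Initial rate:
1 mg/min × 60 min/hr = 60 mg/hr
Concentration = 1787 mg ÷ 250 mL = 7.148 mg/mL
Rate = 60 mg/hr ÷ 7.148 mg/mL = 8.393956 mL/hr
Volume infused so far = 8.393956 mL/hr × 6.6 hr = 55.40011 mL
Volume remaining = 250 − 55.40011 = 194.5999 mL
New rate:
2 mg/min × 60 min/hr = 120 mg/hr
Rate = 120 mg/hr ÷ 7.148 mg/mL = 16.78791 mL/hr
Time remaining = 194.5999 mL ÷ 16.78791 mL/hr = 11.59167 hr

11.6 hours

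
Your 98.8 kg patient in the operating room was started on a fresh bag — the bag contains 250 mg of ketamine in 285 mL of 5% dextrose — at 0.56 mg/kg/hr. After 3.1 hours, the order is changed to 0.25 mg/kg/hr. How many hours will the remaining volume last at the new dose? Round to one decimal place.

Initial rate:
Dose = 0.56 mg/kg/hr × 98.8 kg = 55.328 mg/hr
Concentration = 250 mg ÷ 285 mL = 0.877193 mg/mL
Rate = 55.328 mg/hr ÷ 0.877193 mg/mL = 63.07392 mL/hr
Volume infused so far = 63.07392 mL/hr × 3.1 hr = 195.5292 mL
Volume remaining = 285 − 195.5292 = 89.47085 mL
New rate:
Dose = 0.25 mg/kg/hr × 98.8 kg = 24.7 mg/hr
Rate = 24.7 mg/hr ÷ 0.877193 mg/mL = 28.158 mL/hr
Time remaining = 89.47085 mL ÷ 28.158 mL/hr = 3.177457 hr

3.2 hours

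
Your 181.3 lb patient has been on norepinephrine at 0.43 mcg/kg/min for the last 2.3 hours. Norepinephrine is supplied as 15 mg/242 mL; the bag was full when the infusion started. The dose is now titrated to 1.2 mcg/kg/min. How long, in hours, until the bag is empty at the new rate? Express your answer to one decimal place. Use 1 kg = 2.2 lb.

1.7 hours

Initial rate:
Weight = 181.3 lb ÷ 2.2 lb/kg = 82.40909 kg
Dose = 0.43 mcg/kg/min × 82.40909 kg = 35.43591 mcg/min
35.43591 mcg/min × 60 min/hr = 2126.155 mcg/hr
Concentration = 15 mg ÷ 242 mL = 0.06198347 mg/mL = 61.98347 mcg/mL
Rate = 2126.155 mcg/hr ÷ 61.98347 mcg/mL = 34.30196 mL/hr
Volume infused so far = 34.30196 mL/hr × 2.3 hr = 78.89451 mL
Volume remaining = 242 − 78.89451 = 163.1055 mL
New rate:
Dose = 1.2 mcg/kg/min × 82.40909 kg = 98.89091 mcg/min
98.89091 mcg/min × 60 min/hr = 5933.455 mcg/hr
Rate = 5933.455 mcg/hr ÷ 61.98347 mcg/mL = 95.7264 mL/hr
Time remaining = 163.1055 mL ÷ 95.7264 mL/hr = 1.703872 hr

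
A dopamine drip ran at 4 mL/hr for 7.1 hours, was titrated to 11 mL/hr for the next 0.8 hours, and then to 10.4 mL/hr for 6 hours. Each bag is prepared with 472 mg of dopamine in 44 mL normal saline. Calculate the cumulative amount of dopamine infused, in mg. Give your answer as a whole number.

1068 mg

Concentration = 472 mg ÷ 44 mL = 10.72727 mg/mL
Stage 1: 4 mL/hr × 7.1 hr = 28.4 mL → 28.4 mL × 10.72727 mg/mL = 304.6545 mg
Stage 2: 11 mL/hr × 0.8 hr = 8.8 mL → 8.8 mL × 10.72727 mg/mL = 94.4 mg
Stage 3: 10.4 mL/hr × 6 hr = 62.4 mL → 62.4 mL × 10.72727 mg/mL = 669.3818 mg
Total = 304.6545 + 94.4 + 669.3818 = 1068.436 mg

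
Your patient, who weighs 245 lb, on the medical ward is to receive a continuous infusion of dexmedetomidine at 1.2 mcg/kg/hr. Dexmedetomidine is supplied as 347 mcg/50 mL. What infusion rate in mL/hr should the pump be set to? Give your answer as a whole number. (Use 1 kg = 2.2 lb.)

19 mL/hr

Weight = 245 lb ÷ 2.2 lb/kg = 111.3636 kg
Dose = 1.2 mcg/kg/hr × 111.3636 kg = 133.6364 mcg/hr
Concentration = 347 mcg ÷ 50 mL = 6.94 mcg/mL
Rate = 133.6364 mcg/hr ÷ 6.94 mcg/mL = 19.25596 mL/hr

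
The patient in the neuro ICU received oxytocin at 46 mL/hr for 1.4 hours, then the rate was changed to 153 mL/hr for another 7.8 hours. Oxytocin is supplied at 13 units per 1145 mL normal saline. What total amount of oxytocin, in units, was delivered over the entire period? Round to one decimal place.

Concentration = 13 units ÷ 1145 mL = 0.01135371 units/mL
Stage 1: 46 mL/hr × 1.4 hr = 64.4 mL → 64.4 mL × 0.01135371 units/mL = 0.731179 units
Stage 2: 153 mL/hr × 7.8 hr = 1193.4 mL → 1193.4 mL × 0.01135371 units/mL = 13.54952 units
Total = 0.731179 + 13.54952 = 14.2807 units

14.3 units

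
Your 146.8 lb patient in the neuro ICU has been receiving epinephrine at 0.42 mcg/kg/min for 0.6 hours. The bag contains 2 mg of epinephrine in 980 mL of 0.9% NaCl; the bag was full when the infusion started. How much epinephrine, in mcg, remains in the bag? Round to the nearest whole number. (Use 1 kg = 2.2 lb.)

Weight = 146.8 lb ÷ 2.2 lb/kg = 66.72727 kg
Dose = 0.42 mcg/kg/min × 66.72727 kg = 28.02545 mcg/min
28.02545 mcg/min × 60 min/hr = 1681.527 mcg/hr
Concentration = 2 mg ÷ 980 mL = 0.002040816 mg/mL = 2.040816 mcg/mL
Rate = 1681.527 mcg/hr ÷ 2.040816 mcg/mL = 823.9484 mL/hr
Volume infused = 823.9484 mL/hr × 0.6 hr = 494.369 mL
Volume remaining = 980 − 494.369 = 485.631 mL
Drug remaining = 485.631 mL × 2.040816 mcg/mL = 991.0836 mcg

991 mcg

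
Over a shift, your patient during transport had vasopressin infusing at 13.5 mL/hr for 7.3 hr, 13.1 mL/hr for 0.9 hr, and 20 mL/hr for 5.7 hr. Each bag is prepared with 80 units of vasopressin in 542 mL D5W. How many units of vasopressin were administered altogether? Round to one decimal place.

Concentration = 80 units ÷ 542 mL = 0.1476015 units/mL
Stage 1: 13.5 mL/hr × 7.3 hr = 98.55 mL → 98.55 mL × 0.1476015 units/mL = 14.54613 units
Stage 2: 13.1 mL/hr × 0.9 hr = 11.79 mL → 11.79 mL × 0.1476015 units/mL = 1.740221 units
Stage 3: 20 mL/hr × 5.7 hr = 114 mL → 114 mL × 0.1476015 units/mL = 16.82657 units
Total = 14.54613 + 1.740221 + 16.82657 = 33.11292 units

33.1 units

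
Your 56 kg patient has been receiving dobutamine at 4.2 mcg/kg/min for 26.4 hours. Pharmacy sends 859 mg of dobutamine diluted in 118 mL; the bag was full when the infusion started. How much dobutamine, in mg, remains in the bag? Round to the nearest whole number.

486 mg

Dose = 4.2 mcg/kg/min × 56 kg = 235.2 mcg/min
235.2 mcg/min × 60 min/hr = 14112 mcg/hr
Concentration = 859 mg ÷ 118 mL = 7.279661 mg/mL = 7279.661 mcg/mL
Rate = 14112 mcg/hr ÷ 7279.661 mcg/mL = 1.938552 mL/hr
Volume infused = 1.938552 mL/hr × 26.4 hr = 51.17777 mL
Volume remaining = 118 − 51.17777 = 66.82223 mL
Drug remaining = 66.82223 mL × 7279.661 mcg/mL = 486443.2 mcg = 486.4432 mg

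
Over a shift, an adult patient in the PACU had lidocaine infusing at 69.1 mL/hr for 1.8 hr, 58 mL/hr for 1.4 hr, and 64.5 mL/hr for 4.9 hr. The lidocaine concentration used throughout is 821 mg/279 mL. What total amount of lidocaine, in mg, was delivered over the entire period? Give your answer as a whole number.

1535 mg

Concentration = 821 mg ÷ 279 mL = 2.942652 mg/mL
Stage 1: 69.1 mL/hr × 1.8 hr = 124.38 mL → 124.38 mL × 2.942652 mg/mL = 366.0071 mg
Stage 2: 58 mL/hr × 1.4 hr = 81.2 mL → 81.2 mL × 2.942652 mg/mL = 238.9434 mg
Stage 3: 64.5 mL/hr × 4.9 hr = 316.05 mL → 316.05 mL × 2.942652 mg/mL = 930.0253 mg
Total = 366.0071 + 238.9434 + 930.0253 = 1534.976 mg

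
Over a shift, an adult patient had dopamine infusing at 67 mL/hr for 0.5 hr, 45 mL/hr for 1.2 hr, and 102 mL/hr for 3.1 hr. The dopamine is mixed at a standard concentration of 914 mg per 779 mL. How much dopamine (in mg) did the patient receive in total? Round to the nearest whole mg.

474 mg

Concentration = 914 mg ÷ 779 mL = 1.173299 mg/mL
Stage 1: 67 mL/hr × 0.5 hr = 33.5 mL → 33.5 mL × 1.173299 mg/mL = 39.30552 mg
Stage 2: 45 mL/hr × 1.2 hr = 54 mL → 54 mL × 1.173299 mg/mL = 63.35815 mg
Stage 3: 102 mL/hr × 3.1 hr = 316.2 mL → 316.2 mL × 1.173299 mg/mL = 370.9972 mg
Total = 39.30552 + 63.35815 + 370.9972 = 473.6608 mg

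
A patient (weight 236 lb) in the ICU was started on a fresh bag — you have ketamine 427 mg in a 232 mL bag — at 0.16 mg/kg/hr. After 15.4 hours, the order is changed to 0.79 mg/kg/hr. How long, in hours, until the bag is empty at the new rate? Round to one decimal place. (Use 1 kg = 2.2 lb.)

1.9 hours

Initial rate:
Weight = 236 lb ÷ 2.2 lb/kg = 107.2727 kg
Dose = 0.16 mg/kg/hr × 107.2727 kg = 17.16364 mg/hr
Concentration = 427 mg ÷ 232 mL = 1.840517 mg/mL
Rate = 17.16364 mg/hr ÷ 1.840517 mg/mL = 9.325442 mL/hr
Volume infused so far = 9.325442 mL/hr × 15.4 hr = 143.6118 mL
Volume remaining = 232 − 143.6118 = 88.3882 mL
New rate:
Dose = 0.79 mg/kg/hr × 107.2727 kg = 84.74545 mg/hr
Rate = 84.74545 mg/hr ÷ 1.840517 mg/mL = 46.04437 mL/hr
Time remaining = 88.3882 mL ÷ 46.04437 mL/hr = 1.919631 hr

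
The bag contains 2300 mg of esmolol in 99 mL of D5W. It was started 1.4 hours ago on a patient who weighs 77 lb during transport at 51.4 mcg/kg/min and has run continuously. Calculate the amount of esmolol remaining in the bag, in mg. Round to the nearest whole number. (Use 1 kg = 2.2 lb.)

2149 mg

Weight = 77 lb ÷ 2.2 lb/kg = 35 kg
Dose = 51.4 mcg/kg/min × 35 kg = 1799 mcg/min
1799 mcg/min × 60 min/hr = 107940 mcg/hr
Concentration = 2300 mg ÷ 99 mL = 23.23232 mg/mL = 23232.32 mcg/mL
Rate = 107940 mcg/hr ÷ 23232.32 mcg/mL = 4.646113 mL/hr
Volume infused = 4.646113 mL/hr × 1.4 hr = 6.504558 mL
Volume remaining = 99 − 6.504558 = 92.49544 mL
Drug remaining = 92.49544 mL × 23232.32 mcg/mL = 2148884 mcg = 2148.884 mg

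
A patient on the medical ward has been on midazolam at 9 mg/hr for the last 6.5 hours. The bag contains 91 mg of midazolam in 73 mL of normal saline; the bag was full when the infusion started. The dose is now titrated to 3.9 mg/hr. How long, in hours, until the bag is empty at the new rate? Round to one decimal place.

8.3 hours

Initial rate:
Concentration = 91 mg ÷ 73 mL = 1.246575 mg/mL
Rate = 9 mg/hr ÷ 1.246575 mg/mL = 7.21978 mL/hr
Volume infused so far = 7.21978 mL/hr × 6.5 hr = 46.92857 mL
Volume remaining = 73 − 46.92857 = 26.07143 mL
New rate:
Rate = 3.9 mg/hr ÷ 1.246575 mg/mL = 3.128571 mL/hr
Time remaining = 26.07143 mL ÷ 3.128571 mL/hr = 8.333333 hr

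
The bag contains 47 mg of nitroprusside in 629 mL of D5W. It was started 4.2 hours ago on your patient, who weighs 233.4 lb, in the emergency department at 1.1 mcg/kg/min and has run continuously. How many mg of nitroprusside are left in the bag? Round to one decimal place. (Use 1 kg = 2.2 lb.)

17.6 mg

Weight = 233.4 lb ÷ 2.2 lb/kg = 106.0909 kg
Dose = 1.1 mcg/kg/min × 106.0909 kg = 116.7 mcg/min
116.7 mcg/min × 60 min/hr = 7002 mcg/hr
Concentration = 47 mg ÷ 629 mL = 0.07472178 mg/mL = 74.72178 mcg/mL
Rate = 7002 mcg/hr ÷ 74.72178 mcg/mL = 93.70762 mL/hr
Volume infused = 93.70762 mL/hr × 4.2 hr = 393.572 mL
Volume remaining = 629 − 393.572 = 235.428 mL
Drug remaining = 235.428 mL × 74.72178 mcg/mL = 17591.6 mcg = 17.5916 mg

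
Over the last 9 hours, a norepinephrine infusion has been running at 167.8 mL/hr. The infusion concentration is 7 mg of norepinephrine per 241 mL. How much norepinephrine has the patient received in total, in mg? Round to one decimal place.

Concentration = 7 mg ÷ 241 mL = 0.02904564 mg/mL = 29.04564 mcg/mL
Drug rate = 167.8 mL/hr × 29.04564 mcg/mL = 4873.859 mcg/hr
Total = 4873.859 mcg/hr × 9 hr = 43864.73 mcg = 43.86473 mg

43.9 mg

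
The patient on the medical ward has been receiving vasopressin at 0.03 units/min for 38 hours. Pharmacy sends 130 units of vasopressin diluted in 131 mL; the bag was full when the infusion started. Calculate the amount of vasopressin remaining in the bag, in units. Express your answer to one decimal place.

61.6 units

0.03 units/min × 60 min/hr = 1.8 units/hr
Concentration = 130 units ÷ 131 mL = 0.9923664 units/mL
Rate = 1.8 units/hr ÷ 0.9923664 units/mL = 1.813846 mL/hr
Volume infused = 1.813846 mL/hr × 38 hr = 68.92615 mL
Volume remaining = 131 − 68.92615 = 62.07385 mL
Drug remaining = 62.07385 mL × 0.9923664 units/mL = 61.6 units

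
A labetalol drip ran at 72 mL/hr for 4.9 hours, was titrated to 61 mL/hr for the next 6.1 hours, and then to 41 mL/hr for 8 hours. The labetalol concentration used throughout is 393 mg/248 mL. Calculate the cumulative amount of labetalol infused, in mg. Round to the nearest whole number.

1669 mg

Concentration = 393 mg ÷ 248 mL = 1.584677 mg/mL
Stage 1: 72 mL/hr × 4.9 hr = 352.8 mL → 352.8 mL × 1.584677 mg/mL = 559.0742 mg
Stage 2: 61 mL/hr × 6.1 hr = 372.1 mL → 372.1 mL × 1.584677 mg/mL = 589.6585 mg
Stage 3: 41 mL/hr × 8 hr = 328 mL → 328 mL × 1.584677 mg/mL = 519.7742 mg
Total = 559.0742 + 589.6585 + 519.7742 = 1668.507 mg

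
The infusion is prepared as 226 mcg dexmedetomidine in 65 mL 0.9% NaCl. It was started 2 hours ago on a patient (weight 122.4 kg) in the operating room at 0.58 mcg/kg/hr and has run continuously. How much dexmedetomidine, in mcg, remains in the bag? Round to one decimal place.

84.0 mcg

Dose = 0.58 mcg/kg/hr × 122.4 kg = 70.992 mcg/hr
Concentration = 226 mcg ÷ 65 mL = 3.476923 mcg/mL
Rate = 70.992 mcg/hr ÷ 3.476923 mcg/mL = 20.41805 mL/hr
Volume infused = 20.41805 mL/hr × 2 hr = 40.83611 mL
Volume remaining = 65 − 40.83611 = 24.16389 mL
Drug remaining = 24.16389 mL × 3.476923 mcg/mL = 84.016 mcg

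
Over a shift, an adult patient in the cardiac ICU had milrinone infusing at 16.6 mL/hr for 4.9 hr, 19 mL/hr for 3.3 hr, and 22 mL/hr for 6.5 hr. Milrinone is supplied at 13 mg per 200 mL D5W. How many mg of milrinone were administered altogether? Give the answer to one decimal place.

18.7 mg

Concentration = 13 mg ÷ 200 mL = 0.065 mg/mL
Stage 1: 16.6 mL/hr × 4.9 hr = 81.34 mL → 81.34 mL × 0.065 mg/mL = 5.2871 mg
Stage 2: 19 mL/hr × 3.3 hr = 62.7 mL → 62.7 mL × 0.065 mg/mL = 4.0755 mg
Stage 3: 22 mL/hr × 6.5 hr = 143 mL → 143 mL × 0.065 mg/mL = 9.295 mg
Total = 5.2871 + 4.0755 + 9.295 = 18.6576 mg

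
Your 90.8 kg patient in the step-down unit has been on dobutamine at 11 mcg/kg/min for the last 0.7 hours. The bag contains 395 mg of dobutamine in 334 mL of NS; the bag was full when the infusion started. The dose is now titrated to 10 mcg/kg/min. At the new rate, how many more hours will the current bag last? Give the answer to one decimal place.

6.5 hours

Initial rate:
Dose = 11 mcg/kg/min × 90.8 kg = 998.8 mcg/min
998.8 mcg/min × 60 min/hr = 59928 mcg/hr
Concentration = 395 mg ÷ 334 mL = 1.182635 mg/mL = 1182.635 mcg/mL
Rate = 59928 mcg/hr ÷ 1182.635 mcg/mL = 50.6733 mL/hr
Volume infused so far = 50.6733 mL/hr × 0.7 hr = 35.47131 mL
Volume remaining = 334 − 35.47131 = 298.5287 mL
New rate:
Dose = 10 mcg/kg/min × 90.8 kg = 908 mcg/min
908 mcg/min × 60 min/hr = 54480 mcg/hr
Rate = 54480 mcg/hr ÷ 1182.635 mcg/mL = 46.06663 mL/hr
Time remaining = 298.5287 mL ÷ 46.06663 mL/hr = 6.480367 hr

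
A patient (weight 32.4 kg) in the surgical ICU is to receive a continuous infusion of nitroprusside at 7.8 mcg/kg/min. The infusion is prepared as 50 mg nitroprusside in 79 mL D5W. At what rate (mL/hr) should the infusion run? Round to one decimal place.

Dose = 7.8 mcg/kg/min × 32.4 kg = 252.72 mcg/min
252.72 mcg/min × 60 min/hr = 15163.2 mcg/hr
Concentration = 50 mg ÷ 79 mL = 0.6329114 mg/mL = 632.9114 mcg/mL
Rate = 15163.2 mcg/hr ÷ 632.9114 mcg/mL = 23.95786 mL/hr

24.0 mL/hr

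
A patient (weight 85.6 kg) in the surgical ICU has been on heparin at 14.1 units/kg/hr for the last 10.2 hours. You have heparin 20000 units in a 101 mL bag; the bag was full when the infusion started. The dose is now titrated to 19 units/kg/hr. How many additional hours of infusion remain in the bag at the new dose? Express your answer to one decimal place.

Initial rate:
Dose = 14.1 units/kg/hr × 85.6 kg = 1206.96 units/hr
Concentration = 20000 units ÷ 101 mL = 198.0198 units/mL
Rate = 1206.96 units/hr ÷ 198.0198 units/mL = 6.095148 mL/hr
Volume infused so far = 6.095148 mL/hr × 10.2 hr = 62.17051 mL
Volume remaining = 101 − 62.17051 = 38.82949 mL
New rate:
Dose = 19 units/kg/hr × 85.6 kg = 1626.4 units/hr
Rate = 1626.4 units/hr ÷ 198.0198 units/mL = 8.21332 mL/hr
Time remaining = 38.82949 mL ÷ 8.21332 mL/hr = 4.727624 hr

4.7 hours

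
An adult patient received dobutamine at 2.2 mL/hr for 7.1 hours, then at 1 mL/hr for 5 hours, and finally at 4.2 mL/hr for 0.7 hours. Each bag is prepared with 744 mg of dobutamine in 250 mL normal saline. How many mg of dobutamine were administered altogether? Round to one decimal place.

Concentration = 744 mg ÷ 250 mL = 2.976 mg/mL
Stage 1: 2.2 mL/hr × 7.1 hr = 15.62 mL → 15.62 mL × 2.976 mg/mL = 46.48512 mg
Stage 2: 1 mL/hr × 5 hr = 5 mL → 5 mL × 2.976 mg/mL = 14.88 mg
Stage 3: 4.2 mL/hr × 0.7 hr = 2.94 mL → 2.94 mL × 2.976 mg/mL = 8.74944 mg
Total = 46.48512 + 14.88 + 8.74944 = 70.11456 mg

70.1 mg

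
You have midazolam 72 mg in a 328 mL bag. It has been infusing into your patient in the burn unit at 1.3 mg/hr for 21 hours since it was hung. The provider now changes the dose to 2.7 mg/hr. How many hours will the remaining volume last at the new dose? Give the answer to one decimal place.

16.6 hours

Initial rate:
Concentration = 72 mg ÷ 328 mL = 0.2195122 mg/mL
Rate = 1.3 mg/hr ÷ 0.2195122 mg/mL = 5.922222 mL/hr
Volume infused so far = 5.922222 mL/hr × 21 hr = 124.3667 mL
Volume remaining = 328 − 124.3667 = 203.6333 mL
New rate:
Rate = 2.7 mg/hr ÷ 0.2195122 mg/mL = 12.3 mL/hr
Time remaining = 203.6333 mL ÷ 12.3 mL/hr = 16.55556 hr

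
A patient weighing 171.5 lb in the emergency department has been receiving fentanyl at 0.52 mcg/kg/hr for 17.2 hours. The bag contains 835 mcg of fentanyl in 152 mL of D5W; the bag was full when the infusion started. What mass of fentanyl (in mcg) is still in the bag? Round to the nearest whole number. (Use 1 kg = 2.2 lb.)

138 mcg

Weight = 171.5 lb ÷ 2.2 lb/kg = 77.95455 kg
Dose = 0.52 mcg/kg/hr × 77.95455 kg = 40.53636 mcg/hr
Concentration = 835 mcg ÷ 152 mL = 5.493421 mcg/mL
Rate = 40.53636 mcg/hr ÷ 5.493421 mcg/mL = 7.379075 mL/hr
Volume infused = 7.379075 mL/hr × 17.2 hr = 126.9201 mL
Volume remaining = 152 − 126.9201 = 25.07992 mL
Drug remaining = 25.07992 mL × 5.493421 mcg/mL = 137.7745 mcg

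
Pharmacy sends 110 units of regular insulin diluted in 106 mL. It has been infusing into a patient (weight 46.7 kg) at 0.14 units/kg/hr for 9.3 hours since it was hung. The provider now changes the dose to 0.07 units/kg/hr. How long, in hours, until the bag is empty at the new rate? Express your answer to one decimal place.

15.0 hours

Initial rate:
Dose = 0.14 units/kg/hr × 46.7 kg = 6.538 units/hr
Concentration = 110 units ÷ 106 mL = 1.037736 units/mL
Rate = 6.538 units/hr ÷ 1.037736 units/mL = 6.300255 mL/hr
Volume infused so far = 6.300255 mL/hr × 9.3 hr = 58.59237 mL
Volume remaining = 106 − 58.59237 = 47.40763 mL
New rate:
Dose = 0.07 units/kg/hr × 46.7 kg = 3.269 units/hr
Rate = 3.269 units/hr ÷ 1.037736 units/mL = 3.150127 mL/hr
Time remaining = 47.40763 mL ÷ 3.150127 mL/hr = 15.04943 hr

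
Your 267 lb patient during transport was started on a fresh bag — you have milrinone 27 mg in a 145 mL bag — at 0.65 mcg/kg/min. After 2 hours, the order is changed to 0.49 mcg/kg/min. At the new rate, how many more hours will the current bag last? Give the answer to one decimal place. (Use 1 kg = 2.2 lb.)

4.9 hours

Initial rate:
Weight = 267 lb ÷ 2.2 lb/kg = 121.3636 kg
Dose = 0.65 mcg/kg/min × 121.3636 kg = 78.88636 mcg/min
78.88636 mcg/min × 60 min/hr = 4733.182 mcg/hr
Concentration = 27 mg ÷ 145 mL = 0.1862069 mg/mL = 186.2069 mcg/mL
Rate = 4733.182 mcg/hr ÷ 186.2069 mcg/mL = 25.41894 mL/hr
Volume infused so far = 25.41894 mL/hr × 2 hr = 50.83788 mL
Volume remaining = 145 − 50.83788 = 94.16212 mL
New rate:
Dose = 0.49 mcg/kg/min × 121.3636 kg = 59.46818 mcg/min
59.46818 mcg/min × 60 min/hr = 3568.091 mcg/hr
Rate = 3568.091 mcg/hr ÷ 186.2069 mcg/mL = 19.16197 mL/hr
Time remaining = 94.16212 mL ÷ 19.16197 mL/hr = 4.914011 hr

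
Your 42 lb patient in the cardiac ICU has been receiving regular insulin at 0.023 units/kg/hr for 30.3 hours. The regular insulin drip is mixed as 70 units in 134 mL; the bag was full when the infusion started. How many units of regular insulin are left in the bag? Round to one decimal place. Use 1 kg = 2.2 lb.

56.7 units

Weight = 42 lb ÷ 2.2 lb/kg = 19.09091 kg
Dose = 0.023 units/kg/hr × 19.09091 kg = 0.4390909 units/hr
Concentration = 70 units ÷ 134 mL = 0.5223881 units/mL
Rate = 0.4390909 units/hr ÷ 0.5223881 units/mL = 0.8405455 mL/hr
Volume infused = 0.8405455 mL/hr × 30.3 hr = 25.46853 mL
Volume remaining = 134 − 25.46853 = 108.5315 mL
Drug remaining = 108.5315 mL × 0.5223881 units/mL = 56.69555 units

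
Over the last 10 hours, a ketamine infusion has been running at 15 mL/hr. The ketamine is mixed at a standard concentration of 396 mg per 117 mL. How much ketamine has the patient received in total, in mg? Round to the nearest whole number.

Concentration = 396 mg ÷ 117 mL = 3.384615 mg/mL
Drug rate = 15 mL/hr × 3.384615 mg/mL = 50.76923 mg/hr
Total = 50.76923 mg/hr × 10 hr = 507.6923 mg

508 mg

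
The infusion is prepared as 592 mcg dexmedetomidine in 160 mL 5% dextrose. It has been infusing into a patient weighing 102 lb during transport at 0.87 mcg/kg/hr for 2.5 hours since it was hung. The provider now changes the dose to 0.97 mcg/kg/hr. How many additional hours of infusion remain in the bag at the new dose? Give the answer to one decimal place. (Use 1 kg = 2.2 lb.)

Initial rate:
Weight = 102 lb ÷ 2.2 lb/kg = 46.36364 kg
Dose = 0.87 mcg/kg/hr × 46.36364 kg = 40.33636 mcg/hr
Concentration = 592 mcg ÷ 160 mL = 3.7 mcg/mL
Rate = 40.33636 mcg/hr ÷ 3.7 mcg/mL = 10.90172 mL/hr
Volume infused so far = 10.90172 mL/hr × 2.5 hr = 27.2543 mL
Volume remaining = 160 − 27.2543 = 132.7457 mL
New rate:
Dose = 0.97 mcg/kg/hr × 46.36364 kg = 44.97273 mcg/hr
Rate = 44.97273 mcg/hr ÷ 3.7 mcg/mL = 12.15479 mL/hr
Time remaining = 132.7457 mL ÷ 12.15479 mL/hr = 10.92127 hr

10.9 hours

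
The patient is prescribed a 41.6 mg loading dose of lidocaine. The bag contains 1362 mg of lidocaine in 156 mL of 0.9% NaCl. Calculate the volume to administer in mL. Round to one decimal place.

Concentration = 1362 mg ÷ 156 mL = 8.730769 mg/mL
Volume = 41.6 mg ÷ 8.730769 mg/mL = 4.764758 mL

4.8 mL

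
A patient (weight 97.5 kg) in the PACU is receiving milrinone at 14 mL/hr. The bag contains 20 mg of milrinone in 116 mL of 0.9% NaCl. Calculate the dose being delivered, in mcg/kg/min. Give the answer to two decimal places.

0.41 mcg/kg/min

Concentration = 20 mg ÷ 116 mL = 0.1724138 mg/mL = 172.4138 mcg/mL
Drug rate = 14 mL/hr × 172.4138 mcg/mL = 2413.793 mcg/hr
2413.793 mcg/hr ÷ 60 min/hr = 40.22989 mcg/min
40.22989 mcg/min ÷ 97.5 kg = 0.4126142 mcg/kg/min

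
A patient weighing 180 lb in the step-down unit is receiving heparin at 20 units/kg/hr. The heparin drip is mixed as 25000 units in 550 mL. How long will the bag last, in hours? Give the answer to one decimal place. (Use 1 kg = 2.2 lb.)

Weight = 180 lb ÷ 2.2 lb/kg = 81.81818 kg
Dose = 20 units/kg/hr × 81.81818 kg = 1636.364 units/hr
Concentration = 25000 units ÷ 550 mL = 45.45455 units/mL
Rate = 1636.364 units/hr ÷ 45.45455 units/mL = 36 mL/hr
Duration = 550 mL ÷ 36 mL/hr = 15.27778 hr

15.3 hours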